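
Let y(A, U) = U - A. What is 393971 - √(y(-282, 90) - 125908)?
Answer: 393971 - 4*I*√7846 ≈ 3.9397e+5 - 354.31*I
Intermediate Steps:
393971 - √(y(-282, 90) - 125908) = 393971 - √((90 - 1*(-282)) - 125908) = 393971 - √((90 + 282) - 125908) = 393971 - √(372 - 125908) = 393971 - √(-125536) = 393971 - 4*I*√7846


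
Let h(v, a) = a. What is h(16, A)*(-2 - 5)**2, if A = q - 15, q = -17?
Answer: -1568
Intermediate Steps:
A = -32 (A = -17 - 15 = -32)
h(16, A)*(-2 - 5)**2 = -32*(-2 - 5)**2 = -32*(-7)**2 = -32*49 = -1568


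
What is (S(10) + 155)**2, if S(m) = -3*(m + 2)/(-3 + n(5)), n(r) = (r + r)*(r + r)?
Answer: 224970001/9409 ≈ 23910.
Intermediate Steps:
n(r) = 4*r**2 (n(r) = (2*r)*(2*r) = 4*r**2)
S(m) = -6/97 - 3*m/97 (S(m) = -3*(m + 2)/(-3 + 4*5**2) = -3*(2 + m)/(-3 + 4*25) = -3*(2 + m)/(-3 + 100) = -3*(2 + m)/97 = -3*(2/97 + m/97) = -6/97 - 3*m/97)
(S(10) + 155)**2 = ((-6/97 - 3/97*10) + 155)**2 = ((-6/97 - 30/97) + 155)**2 = (-36/97 + 155)**2 = (14999/97)**2 = 224970001/9409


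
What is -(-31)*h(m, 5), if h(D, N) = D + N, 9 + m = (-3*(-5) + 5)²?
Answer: 12276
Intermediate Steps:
m = 391 (m = -9 + (-3*(-5) + 5)² = -9 + (15 + 5)² = -9 + 20² = -9 + 400 = 391)
-(-31)*h(m, 5) = -(-31)*(391 + 5) = -(-31)*396 = -1*(-12276) = 12276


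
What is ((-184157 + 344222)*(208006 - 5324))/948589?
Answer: 32442294330/948589 ≈ 34201.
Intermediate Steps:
((-184157 + 344222)*(208006 - 5324))/948589 = (160065*202682)*(1/948589) = 32442294330*(1/948589) = 32442294330/948589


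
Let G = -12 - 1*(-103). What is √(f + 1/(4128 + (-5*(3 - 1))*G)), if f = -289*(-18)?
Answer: √53869439066/3218 ≈ 72.125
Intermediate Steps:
G = 91 (G = -12 + 103 = 91)
f = 5202
√(f + 1/(4128 + (-5*(3 - 1))*G)) = √(5202 + 1/(4128 - 5*(3 - 1)*91)) = √(5202 + 1/(4128 - 5*2*91)) = √(5202 + 1/(4128 - 10*91)) = √(5202 + 1/(4128 - 910)) = √(5202 + 1/3218) = √(16740037/3218) = √53869439066/3218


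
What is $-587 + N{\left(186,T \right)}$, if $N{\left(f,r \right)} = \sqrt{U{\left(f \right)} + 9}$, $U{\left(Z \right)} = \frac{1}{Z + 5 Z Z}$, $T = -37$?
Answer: $-587 + \frac{\sqrt{5507721330}}{24738} \approx -584.0$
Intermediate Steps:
$U{\left(Z \right)} = \frac{1}{Z + 5 Z^{2}}$
$N{\left(f,r \right)} = \sqrt{9 + \frac{1}{f \left(1 + 5 f\right)}}$ ($N{\left(f,r \right)} = \sqrt{\frac{1}{f \left(1 + 5 f\right)} + 9} = \sqrt{9 + \frac{1}{f \left(1 + 5 f\right)}}$)
$-587 + N{\left(186,T \right)} = -587 + \sqrt{\frac{1 + 9 \cdot 186 \left(1 + 5 \cdot 186\right)}{186 \left(1 + 5 \cdot 186\right)}} = -587 + \sqrt{\frac{1 + 9 \cdot 186 \left(1 + 930\right)}{186 \left(1 + 930\right)}} = -587 + \sqrt{\frac{1 + 9 \cdot 186 \cdot 931}{186 \cdot 931}} = -587 + \sqrt{\frac{1}{186} \cdot \frac{1}{931} \left(1 + 1558494\right)} = -587 + \sqrt{\frac{1}{186} \cdot \frac{1}{931} \cdot 1558495} = -587 + \sqrt{\frac{1558495}{173166}} = -587 + \frac{\sqrt{5507721330}}{24738}$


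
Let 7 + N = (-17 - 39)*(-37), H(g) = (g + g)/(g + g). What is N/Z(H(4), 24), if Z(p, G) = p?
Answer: 2065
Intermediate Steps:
H(g) = 1 (H(g) = (2*g)/((2*g)) = (2*g)*(1/(2*g)) = 1)
N = 2065 (N = -7 + (-17 - 39)*(-37) = -7 - 56*(-37) = -7 + 2072 = 2065)
N/Z(H(4), 24) = 2065/1 = 2065*1 = 2065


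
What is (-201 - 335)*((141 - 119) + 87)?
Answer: -58424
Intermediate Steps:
(-201 - 335)*((141 - 119) + 87) = -536*(22 + 87) = -536*109 = -58424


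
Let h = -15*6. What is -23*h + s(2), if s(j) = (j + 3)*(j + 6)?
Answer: 2110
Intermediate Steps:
h = -90
s(j) = (3 + j)*(6 + j)
-23*h + s(2) = -23*(-90) + (18 + 2**2 + 9*2) = 2070 + (18 + 4 + 18) = 2070 + 40 = 2110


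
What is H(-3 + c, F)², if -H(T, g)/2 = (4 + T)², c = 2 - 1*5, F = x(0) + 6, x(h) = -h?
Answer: 64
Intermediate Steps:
F = 6 (F = -1*0 + 6 = 0 + 6 = 6)
c = -3 (c = 2 - 5 = -3)
H(T, g) = -2*(4 + T)²
H(-3 + c, F)² = (-2*(4 + (-3 - 3))²)² = (-2*(4 - 6)²)² = (-2*(-2)²)² = (-2*4)² = (-8)² = 64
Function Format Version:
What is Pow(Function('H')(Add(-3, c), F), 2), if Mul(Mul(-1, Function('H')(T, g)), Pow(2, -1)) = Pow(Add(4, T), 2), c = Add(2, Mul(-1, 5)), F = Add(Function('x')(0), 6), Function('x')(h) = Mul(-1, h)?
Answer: 64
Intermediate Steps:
F = 6 (F = Add(Mul(-1, 0), 6) = Add(0, 6) = 6)
c = -3 (c = Add(2, -5) = -3)
Function('H')(T, g) = Mul(-2, Pow(Add(4, T), 2))
Pow(Function('H')(Add(-3, c), F), 2) = Pow(Mul(-2, Pow(Add(4, Add(-3, -3)), 2)), 2) = Pow(Mul(-2, Pow(Add(4, -6), 2)), 2) = Pow(Mul(-2, Pow(-2, 2)), 2) = Pow(Mul(-2, 4), 2) = Pow(-8, 2) = 64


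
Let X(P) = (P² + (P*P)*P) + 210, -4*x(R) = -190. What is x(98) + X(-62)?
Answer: -468453/2 ≈ -2.3423e+5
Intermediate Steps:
x(R) = 95/2 (x(R) = -¼*(-190) = 95/2)
X(P) = 210 + P² + P³ (X(P) = (P² + P²*P) + 210 = (P² + P³) + 210 = 210 + P² + P³)
x(98) + X(-62) = 95/2 + (210 + (-62)² + (-62)³) = 95/2 + (210 + 3844 - 238328) = 95/2 - 234274 = -468453/2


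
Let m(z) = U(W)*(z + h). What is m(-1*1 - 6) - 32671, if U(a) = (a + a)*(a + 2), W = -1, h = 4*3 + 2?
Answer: -32685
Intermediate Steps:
h = 14 (h = 12 + 2 = 14)
U(a) = 2*a*(2 + a) (U(a) = (2*a)*(2 + a) = 2*a*(2 + a))
m(z) = -28 - 2*z (m(z) = (2*(-1)*(2 - 1))*(z + 14) = (2*(-1)*1)*(14 + z) = -2*(14 + z) = -28 - 2*z)
m(-1*1 - 6) - 32671 = (-28 - 2*(-1*1 - 6)) - 32671 = (-28 - 2*(-1 - 6)) - 32671 = (-28 - 2*(-7)) - 32671 = (-28 + 14) - 32671 = -14 - 32671 = -32685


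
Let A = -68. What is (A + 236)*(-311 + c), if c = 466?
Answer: 26040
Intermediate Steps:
(A + 236)*(-311 + c) = (-68 + 236)*(-311 + 466) = 168*155 = 26040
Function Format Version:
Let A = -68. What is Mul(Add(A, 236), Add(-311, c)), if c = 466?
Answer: 26040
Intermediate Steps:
Mul(Add(A, 236), Add(-311, c)) = Mul(Add(-68, 236), Add(-311, 466)) = Mul(168, 155) = 26040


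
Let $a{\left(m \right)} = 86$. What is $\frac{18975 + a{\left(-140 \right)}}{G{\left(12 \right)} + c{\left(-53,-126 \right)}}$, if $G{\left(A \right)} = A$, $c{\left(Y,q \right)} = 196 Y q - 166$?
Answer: $\frac{2723}{186962} \approx 0.014564$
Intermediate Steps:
$c{\left(Y,q \right)} = -166 + 196 Y q$ ($c{\left(Y,q \right)} = 196 Y q - 166 = -166 + 196 Y q$)
$\frac{18975 + a{\left(-140 \right)}}{G{\left(12 \right)} + c{\left(-53,-126 \right)}} = \frac{18975 + 86}{12 - \left(166 + 10388 \left(-126\right)\right)} = \frac{19061}{12 + \left(-166 + 1308888\right)} = \frac{19061}{12 + 1308722} = \frac{19061}{1308734} = 19061 \cdot \frac{1}{1308734} = \frac{2723}{186962}$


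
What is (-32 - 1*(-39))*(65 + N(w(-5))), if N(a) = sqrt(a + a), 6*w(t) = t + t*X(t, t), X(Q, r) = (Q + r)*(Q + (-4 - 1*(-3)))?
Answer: 455 + 7*I*sqrt(915)/3 ≈ 455.0 + 70.581*I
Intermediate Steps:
X(Q, r) = (-1 + Q)*(Q + r) (X(Q, r) = (Q + r)*(Q + (-4 + 3)) = (Q + r)*(Q - 1) = (Q + r)*(-1 + Q) = (-1 + Q)*(Q + r))
w(t) = t/6 + t*(-2*t + 2*t**2)/6 (w(t) = (t + t*(t**2 - t - t + t*t))/6 = (t + t*(t**2 - t - t + t**2))/6 = (t + t*(-2*t + 2*t**2))/6 = t/6 + t*(-2*t + 2*t**2)/6)
N(a) = sqrt(2)*sqrt(a) (N(a) = sqrt(2*a) = sqrt(2)*sqrt(a))
(-32 - 1*(-39))*(65 + N(w(-5))) = (-32 - 1*(-39))*(65 + sqrt(2)*sqrt((1/6)*(-5)*(1 - 2*(-5) + 2*(-5)**2))) = (-32 + 39)*(65 + sqrt(2)*sqrt((1/6)*(-5)*(1 + 10 + 2*25))) = 7*(65 + sqrt(2)*sqrt((1/6)*(-5)*(1 + 10 + 50))) = 7*(65 + sqrt(2)*sqrt((1/6)*(-5)*61)) = 7*(65 + sqrt(2)*sqrt(-305/6)) = 7*(65 + sqrt(2)*(I*sqrt(1830)/6)) = 7*(65 + I*sqrt(915)/3) = 455 + 7*I*sqrt(915)/3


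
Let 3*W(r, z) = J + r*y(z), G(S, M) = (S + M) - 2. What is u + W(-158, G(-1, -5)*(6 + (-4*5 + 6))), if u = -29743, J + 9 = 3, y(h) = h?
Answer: -99347/3 ≈ -33116.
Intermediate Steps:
J = -6 (J = -9 + 3 = -6)
G(S, M) = -2 + M + S (G(S, M) = (M + S) - 2 = -2 + M + S)
W(r, z) = -2 + r*z/3 (W(r, z) = (-6 + r*z)/3 = -2 + r*z/3)
u + W(-158, G(-1, -5)*(6 + (-4*5 + 6))) = -29743 + (-2 + (1/3)*(-158)*((-2 - 5 - 1)*(6 + (-4*5 + 6)))) = -29743 + (-2 + (1/3)*(-158)*(-8*(6 + (-20 + 6)))) = -29743 + (-2 + (1/3)*(-158)*(-8*(6 - 14))) = -29743 + (-2 + (1/3)*(-158)*(-8*(-8))) = -29743 + (-2 + (1/3)*(-158)*64) = -29743 + (-2 - 10112/3) = -29743 - 10118/3 = -99347/3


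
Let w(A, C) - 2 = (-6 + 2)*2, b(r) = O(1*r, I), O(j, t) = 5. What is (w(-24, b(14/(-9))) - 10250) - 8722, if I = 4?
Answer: -18978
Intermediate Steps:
b(r) = 5
w(A, C) = -6 (w(A, C) = 2 + (-6 + 2)*2 = 2 - 4*2 = 2 - 8 = -6)
(w(-24, b(14/(-9))) - 10250) - 8722 = (-6 - 10250) - 8722 = -10256 - 8722 = -18978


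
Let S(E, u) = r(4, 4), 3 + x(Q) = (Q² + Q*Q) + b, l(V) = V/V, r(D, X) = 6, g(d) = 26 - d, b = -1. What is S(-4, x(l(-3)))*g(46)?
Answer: -120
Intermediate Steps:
l(V) = 1
x(Q) = -4 + 2*Q² (x(Q) = -3 + ((Q² + Q*Q) - 1) = -3 + ((Q² + Q²) - 1) = -3 + (2*Q² - 1) = -3 + (-1 + 2*Q²) = -4 + 2*Q²)
S(E, u) = 6
S(-4, x(l(-3)))*g(46) = 6*(26 - 1*46) = 6*(26 - 46) = 6*(-20) = -120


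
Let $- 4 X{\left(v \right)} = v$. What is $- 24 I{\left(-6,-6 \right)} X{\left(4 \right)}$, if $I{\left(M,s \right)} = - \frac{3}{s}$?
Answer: $12$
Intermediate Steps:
$X{\left(v \right)} = - \frac{v}{4}$
$- 24 I{\left(-6,-6 \right)} X{\left(4 \right)} = - 24 \left(- \frac{3}{-6}\right) \left(\left(- \frac{1}{4}\right) 4\right) = - 24 \left(\left(-3\right) \left(- \frac{1}{6}\right)\right) \left(-1\right) = \left(-24\right) \frac{1}{2} \left(-1\right) = \left(-12\right) \left(-1\right) = 12$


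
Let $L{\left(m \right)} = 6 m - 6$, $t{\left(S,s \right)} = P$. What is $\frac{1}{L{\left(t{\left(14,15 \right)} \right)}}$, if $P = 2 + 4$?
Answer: $\frac{1}{30} \approx 0.033333$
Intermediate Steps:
$P = 6$
$t{\left(S,s \right)} = 6$
$L{\left(m \right)} = -6 + 6 m$
$\frac{1}{L{\left(t{\left(14,15 \right)} \right)}} = \frac{1}{-6 + 6 \cdot 6} = \frac{1}{-6 + 36} = \frac{1}{30}$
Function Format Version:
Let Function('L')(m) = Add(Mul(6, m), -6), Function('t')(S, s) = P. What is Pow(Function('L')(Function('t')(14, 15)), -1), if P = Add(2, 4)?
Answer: Rational(1, 30) ≈ 0.033333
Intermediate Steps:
P = 6
Function('t')(S, s) = 6
Function('L')(m) = Add(-6, Mul(6, m))
Pow(Function('L')(Function('t')(14, 15)), -1) = Pow(Add(-6, Mul(6, 6)), -1) = Pow(Add(-6, 36), -1) = Pow(30, -1) = Rational(1, 30)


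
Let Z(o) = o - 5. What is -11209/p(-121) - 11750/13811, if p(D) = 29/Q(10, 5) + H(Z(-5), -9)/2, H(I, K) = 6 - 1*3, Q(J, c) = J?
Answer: -70390545/27622 ≈ -2548.4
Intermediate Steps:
Z(o) = -5 + o
H(I, K) = 3 (H(I, K) = 6 - 3 = 3)
p(D) = 22/5 (p(D) = 29/10 + 3/2 = 22/5)
-11209/p(-121) - 11750/13811 = -11209/22/5 - 11750/13811 = -11209*5/22 - 11750*1/13811 = -5095/2 - 11750/13811 = -70390545/27622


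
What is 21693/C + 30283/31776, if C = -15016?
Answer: -29323405/59643552 ≈ -0.49164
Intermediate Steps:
21693/C + 30283/31776 = 21693/(-15016) + 30283/31776 = 21693*(-1/15016) + 30283*(1/31776) = -21693/15016 + 30283/31776 = -29323405/59643552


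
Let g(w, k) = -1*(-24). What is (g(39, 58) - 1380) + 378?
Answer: -978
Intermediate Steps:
g(w, k) = 24
(g(39, 58) - 1380) + 378 = (24 - 1380) + 378 = -1356 + 378 = -978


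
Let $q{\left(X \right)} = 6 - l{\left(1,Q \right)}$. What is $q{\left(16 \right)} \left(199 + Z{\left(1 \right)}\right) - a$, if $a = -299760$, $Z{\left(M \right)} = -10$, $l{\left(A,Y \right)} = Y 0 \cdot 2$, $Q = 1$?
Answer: $300894$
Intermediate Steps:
$l{\left(A,Y \right)} = 0$ ($l{\left(A,Y \right)} = 0 \cdot 2 = 0$)
$q{\left(X \right)} = 6$ ($q{\left(X \right)} = 6 - 0 = 6 + 0 = 6$)
$q{\left(16 \right)} \left(199 + Z{\left(1 \right)}\right) - a = 6 \left(199 - 10\right) - -299760 = 6 \cdot 189 + 299760 = 1134 + 299760 = 300894$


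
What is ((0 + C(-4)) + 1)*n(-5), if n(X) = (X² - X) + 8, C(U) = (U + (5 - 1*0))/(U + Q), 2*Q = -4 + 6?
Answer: 76/3 ≈ 25.333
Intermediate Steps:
Q = 1 (Q = (-4 + 6)/2 = (½)*2 = 1)
C(U) = (5 + U)/(1 + U) (C(U) = (U + (5 - 1*0))/(U + 1) = (U + (5 + 0))/(1 + U) = (U + 5)/(1 + U) = (5 + U)/(1 + U))
n(X) = 8 + X² - X
((0 + C(-4)) + 1)*n(-5) = ((0 + (5 - 4)/(1 - 4)) + 1)*(8 + (-5)² - 1*(-5)) = ((0 + 1/(-3)) + 1)*(8 + 25 + 5) = ((0 - ⅓*1) + 1)*38 = ((0 - ⅓) + 1)*38 = (-⅓ + 1)*38 = (⅔)*38 = 76/3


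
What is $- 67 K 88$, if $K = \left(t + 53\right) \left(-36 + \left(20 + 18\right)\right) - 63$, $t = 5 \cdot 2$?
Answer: $-371448$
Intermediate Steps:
$t = 10$
$K = 63$ ($K = \left(10 + 53\right) \left(-36 + \left(20 + 18\right)\right) - 63 = 63 \left(-36 + 38\right) - 63 = 63 \cdot 2 - 63 = 126 - 63 = 63$)
$- 67 K 88 = \left(-67\right) 63 \cdot 88 = \left(-4221\right) 88 = -371448$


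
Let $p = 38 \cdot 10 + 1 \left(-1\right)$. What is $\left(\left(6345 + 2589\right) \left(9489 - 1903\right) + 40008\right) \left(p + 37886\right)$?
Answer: $2594877148980$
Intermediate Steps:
$p = 379$ ($p = 380 - 1 = 379$)
$\left(\left(6345 + 2589\right) \left(9489 - 1903\right) + 40008\right) \left(p + 37886\right) = \left(\left(6345 + 2589\right) \left(9489 - 1903\right) + 40008\right) \left(379 + 37886\right) = \left(8934 \cdot 7586 + 40008\right) 38265 = \left(67773324 + 40008\right) 38265 = 67813332 \cdot 38265 = 2594877148980$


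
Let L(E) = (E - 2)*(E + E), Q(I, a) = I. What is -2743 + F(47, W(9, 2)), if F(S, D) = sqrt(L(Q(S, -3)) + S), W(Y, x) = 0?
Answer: -2743 + sqrt(4277) ≈ -2677.6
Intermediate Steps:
L(E) = 2*E*(-2 + E) (L(E) = (-2 + E)*(2*E) = 2*E*(-2 + E))
F(S, D) = sqrt(S + 2*S*(-2 + S)) (F(S, D) = sqrt(2*S*(-2 + S) + S) = sqrt(S + 2*S*(-2 + S)))
-2743 + F(47, W(9, 2)) = -2743 + sqrt(47*(-3 + 2*47)) = -2743 + sqrt(47*(-3 + 94)) = -2743 + sqrt(47*91) = -2743 + sqrt(4277)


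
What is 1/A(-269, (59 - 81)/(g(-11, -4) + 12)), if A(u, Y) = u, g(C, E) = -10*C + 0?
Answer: -1/269 ≈ -0.0037175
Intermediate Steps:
g(C, E) = -10*C
1/A(-269, (59 - 81)/(g(-11, -4) + 12)) = 1/(-269) = -1/269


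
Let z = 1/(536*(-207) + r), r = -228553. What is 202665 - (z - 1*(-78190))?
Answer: 42259884876/339505 ≈ 1.2448e+5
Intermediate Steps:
z = -1/339505 (z = 1/(536*(-207) - 228553) = 1/(-110952 - 228553) = 1/(-339505) = -1/339505 ≈ -2.9455e-6)
202665 - (z - 1*(-78190)) = 202665 - (-1/339505 - 1*(-78190)) = 202665 - (-1/339505 + 78190) = 202665 - 1*26545895949/339505 = 202665 - 26545895949/339505 = 42259884876/339505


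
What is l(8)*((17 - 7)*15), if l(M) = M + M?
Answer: 2400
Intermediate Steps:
l(M) = 2*M
l(8)*((17 - 7)*15) = (2*8)*((17 - 7)*15) = 16*(10*15) = 16*150 = 2400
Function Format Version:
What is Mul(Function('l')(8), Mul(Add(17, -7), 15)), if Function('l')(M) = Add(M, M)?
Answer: 2400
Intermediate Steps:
Function('l')(M) = Mul(2, M)
Mul(Function('l')(8), Mul(Add(17, -7), 15)) = Mul(Mul(2, 8), Mul(Add(17, -7), 15)) = Mul(16, Mul(10, 15)) = Mul(16, 150) = 2400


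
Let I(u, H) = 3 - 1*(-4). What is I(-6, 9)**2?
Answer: 49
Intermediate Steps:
I(u, H) = 7 (I(u, H) = 3 + 4 = 7)
I(-6, 9)**2 = 7**2 = 49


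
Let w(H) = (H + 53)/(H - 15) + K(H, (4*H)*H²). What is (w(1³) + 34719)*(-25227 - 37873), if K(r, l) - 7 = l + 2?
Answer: -15339420700/7 ≈ -2.1913e+9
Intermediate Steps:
K(r, l) = 9 + l (K(r, l) = 7 + (l + 2) = 7 + (2 + l) = 9 + l)
w(H) = 9 + 4*H³ + (53 + H)/(-15 + H) (w(H) = (H + 53)/(H - 15) + (9 + (4*H)*H²) = (53 + H)/(-15 + H) + (9 + 4*H³) = 9 + 4*H³ + (53 + H)/(-15 + H))
(w(1³) + 34719)*(-25227 - 37873) = (2*(-41 - 30*(1³)³ + 2*(1³)⁴ + 5*1³)/(-15 + 1³) + 34719)*(-25227 - 37873) = (2*(-41 - 30*1³ + 2*1⁴ + 5*1)/(-15 + 1) + 34719)*(-63100) = (2*(-41 - 30*1 + 2*1 + 5)/(-14) + 34719)*(-63100) = (2*(-1/14)*(-41 - 30 + 2 + 5) + 34719)*(-63100) = (2*(-1/14)*(-64) + 34719)*(-63100) = (64/7 + 34719)*(-63100) = (243097/7)*(-63100) = -15339420700/7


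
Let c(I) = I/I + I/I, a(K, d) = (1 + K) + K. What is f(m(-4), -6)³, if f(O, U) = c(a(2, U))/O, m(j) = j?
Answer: -⅛ ≈ -0.12500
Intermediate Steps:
a(K, d) = 1 + 2*K
c(I) = 2 (c(I) = 1 + 1 = 2)
f(O, U) = 2/O
f(m(-4), -6)³ = (2/(-4))³ = (2*(-¼))³ = (-½)³ = -⅛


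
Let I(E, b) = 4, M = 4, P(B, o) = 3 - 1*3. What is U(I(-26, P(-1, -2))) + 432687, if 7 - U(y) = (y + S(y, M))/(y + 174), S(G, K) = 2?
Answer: 38509763/89 ≈ 4.3269e+5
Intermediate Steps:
P(B, o) = 0 (P(B, o) = 3 - 3 = 0)
U(y) = 7 - (2 + y)/(174 + y) (U(y) = 7 - (y + 2)/(y + 174) = 7 - (2 + y)/(174 + y))
U(I(-26, P(-1, -2))) + 432687 = 2*(608 + 3*4)/(174 + 4) + 432687 = 2*(608 + 12)/178 + 432687 = 2*(1/178)*620 + 432687 = 620/89 + 432687 = 38509763/89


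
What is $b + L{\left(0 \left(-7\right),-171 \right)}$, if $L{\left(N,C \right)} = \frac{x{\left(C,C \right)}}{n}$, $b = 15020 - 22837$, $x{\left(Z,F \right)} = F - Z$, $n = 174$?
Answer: $-7817$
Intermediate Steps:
$b = -7817$
$L{\left(N,C \right)} = 0$ ($L{\left(N,C \right)} = \frac{C - C}{174} = 0 \cdot \frac{1}{174} = 0$)
$b + L{\left(0 \left(-7\right),-171 \right)} = -7817 + 0 = -7817$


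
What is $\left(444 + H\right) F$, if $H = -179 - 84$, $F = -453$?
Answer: $-81993$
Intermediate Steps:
$H = -263$ ($H = -179 - 84 = -263$)
$\left(444 + H\right) F = \left(444 - 263\right) \left(-453\right) = 181 \left(-453\right) = -81993$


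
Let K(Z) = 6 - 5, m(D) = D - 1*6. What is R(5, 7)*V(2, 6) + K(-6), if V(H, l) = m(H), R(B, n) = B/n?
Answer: -13/7 ≈ -1.8571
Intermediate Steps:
m(D) = -6 + D (m(D) = D - 6 = -6 + D)
V(H, l) = -6 + H
K(Z) = 1
R(5, 7)*V(2, 6) + K(-6) = (5/7)*(-6 + 2) + 1 = (5*(1/7))*(-4) + 1 = (5/7)*(-4) + 1 = -20/7 + 1 = -13/7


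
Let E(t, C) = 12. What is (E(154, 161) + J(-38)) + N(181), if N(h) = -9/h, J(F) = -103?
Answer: -16480/181 ≈ -91.050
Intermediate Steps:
(E(154, 161) + J(-38)) + N(181) = (12 - 103) - 9/181 = -91 - 9*1/181 = -91 - 9/181 = -16480/181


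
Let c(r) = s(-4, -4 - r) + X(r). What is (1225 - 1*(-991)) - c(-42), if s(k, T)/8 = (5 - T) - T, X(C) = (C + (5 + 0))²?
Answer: 1415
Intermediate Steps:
X(C) = (5 + C)² (X(C) = (C + 5)² = (5 + C)²)
s(k, T) = 40 - 16*T (s(k, T) = 8*((5 - T) - T) = 8*(5 - 2*T) = 40 - 16*T)
c(r) = 104 + (5 + r)² + 16*r (c(r) = (40 - 16*(-4 - r)) + (5 + r)² = (40 + (64 + 16*r)) + (5 + r)² = (104 + 16*r) + (5 + r)² = 104 + (5 + r)² + 16*r)
(1225 - 1*(-991)) - c(-42) = (1225 - 1*(-991)) - (129 + (-42)² + 26*(-42)) = (1225 + 991) - (129 + 1764 - 1092) = 2216 - 1*801 = 2216 - 801 = 1415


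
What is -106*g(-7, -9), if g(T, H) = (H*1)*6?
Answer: 5724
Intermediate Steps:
g(T, H) = 6*H (g(T, H) = H*6 = 6*H)
-106*g(-7, -9) = -636*(-9) = -106*(-54) = 5724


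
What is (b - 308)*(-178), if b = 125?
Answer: 32574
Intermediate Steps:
(b - 308)*(-178) = (125 - 308)*(-178) = -183*(-178) = 32574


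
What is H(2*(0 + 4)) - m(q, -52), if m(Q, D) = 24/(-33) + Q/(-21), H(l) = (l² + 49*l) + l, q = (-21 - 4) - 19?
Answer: 106868/231 ≈ 462.63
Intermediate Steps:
q = -44 (q = -25 - 19 = -44)
H(l) = l² + 50*l
m(Q, D) = -8/11 - Q/21 (m(Q, D) = 24*(-1/33) + Q*(-1/21) = -8/11 - Q/21)
H(2*(0 + 4)) - m(q, -52) = (2*(0 + 4))*(50 + 2*(0 + 4)) - (-8/11 - 1/21*(-44)) = (2*4)*(50 + 2*4) - (-8/11 + 44/21) = 8*(50 + 8) - 1*316/231 = 8*58 - 316/231 = 464 - 316/231 = 106868/231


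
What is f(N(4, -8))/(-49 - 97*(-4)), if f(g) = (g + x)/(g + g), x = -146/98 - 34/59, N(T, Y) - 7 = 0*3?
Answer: 7132/6860343 ≈ 0.0010396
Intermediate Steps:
N(T, Y) = 7 (N(T, Y) = 7 + 0*3 = 7 + 0 = 7)
x = -5973/2891 (x = -146*1/98 - 34*1/59 = -73/49 - 34/59 = -5973/2891 ≈ -2.0661)
f(g) = (-5973/2891 + g)/(2*g) (f(g) = (g - 5973/2891)/(g + g) = (-5973/2891 + g)/((2*g)) = (-5973/2891 + g)*(1/(2*g)) = (-5973/2891 + g)/(2*g))
f(N(4, -8))/(-49 - 97*(-4)) = ((1/5782)*(-5973 + 2891*7)/7)/(-49 - 97*(-4)) = ((1/5782)*(⅐)*(-5973 + 20237))/(-49 + 388) = ((1/5782)*(⅐)*14264)/339 = (7132/20237)*(1/339) = 7132/6860343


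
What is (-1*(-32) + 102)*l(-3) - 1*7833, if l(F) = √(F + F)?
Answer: -7833 + 134*I*√6 ≈ -7833.0 + 328.23*I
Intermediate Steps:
l(F) = √2*√F (l(F) = √(2*F) = √2*√F)
(-1*(-32) + 102)*l(-3) - 1*7833 = (-1*(-32) + 102)*(√2*√(-3)) - 1*7833 = (32 + 102)*(√2*(I*√3)) - 7833 = 134*(I*√6) - 7833 = 134*I*√6 - 7833 = -7833 + 134*I*√6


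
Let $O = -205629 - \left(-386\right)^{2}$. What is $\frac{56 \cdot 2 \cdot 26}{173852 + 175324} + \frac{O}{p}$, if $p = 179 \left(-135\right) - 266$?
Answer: $\frac{15487210259}{1066339857} \approx 14.524$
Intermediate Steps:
$p = -24431$ ($p = -24165 - 266 = -24431$)
$O = -354625$ ($O = -205629 - 148996 = -354625$)
$\frac{56 \cdot 2 \cdot 26}{173852 + 175324} + \frac{O}{p} = \frac{56 \cdot 2 \cdot 26}{173852 + 175324} - \frac{354625}{-24431} = \frac{112 \cdot 26}{349176} - - \frac{354625}{24431} = 2912 \cdot \frac{1}{349176} + \frac{354625}{24431} = \frac{364}{43647} + \frac{354625}{24431} = \frac{15487210259}{1066339857}$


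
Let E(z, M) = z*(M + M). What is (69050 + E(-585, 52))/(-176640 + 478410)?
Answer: 821/30177 ≈ 0.027206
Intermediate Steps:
E(z, M) = 2*M*z (E(z, M) = z*(2*M) = 2*M*z)
(69050 + E(-585, 52))/(-176640 + 478410) = (69050 + 2*52*(-585))/(-176640 + 478410) = (69050 - 60840)/301770 = 8210*(1/301770) = 821/30177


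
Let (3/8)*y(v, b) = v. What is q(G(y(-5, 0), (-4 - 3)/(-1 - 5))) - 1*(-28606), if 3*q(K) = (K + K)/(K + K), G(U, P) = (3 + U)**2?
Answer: 85819/3 ≈ 28606.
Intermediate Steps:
y(v, b) = 8*v/3
q(K) = 1/3 (q(K) = ((K + K)/(K + K))/3 = ((2*K)/((2*K)))/3 = ((2*K)*(1/(2*K)))/3 = (1/3)*1 = 1/3)
q(G(y(-5, 0), (-4 - 3)/(-1 - 5))) - 1*(-28606) = 1/3 - 1*(-28606) = 1/3 + 28606 = 85819/3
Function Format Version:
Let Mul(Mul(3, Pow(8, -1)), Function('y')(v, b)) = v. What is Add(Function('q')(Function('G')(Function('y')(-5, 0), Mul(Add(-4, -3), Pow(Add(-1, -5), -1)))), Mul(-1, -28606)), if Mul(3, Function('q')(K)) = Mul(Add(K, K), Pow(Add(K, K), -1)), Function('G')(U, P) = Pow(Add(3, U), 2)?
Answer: Rational(85819, 3) ≈ 28606.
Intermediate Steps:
Function('y')(v, b) = Mul(Rational(8, 3), v)
Function('q')(K) = Rational(1, 3) (Function('q')(K) = Mul(Rational(1, 3), Mul(Add(K, K), Pow(Add(K, K), -1))) = Mul(Rational(1, 3), Mul(Mul(2, K), Pow(Mul(2, K), -1))) = Mul(Rational(1, 3), Mul(Mul(2, K), Mul(Rational(1, 2), Pow(K, -1)))) = Mul(Rational(1, 3), 1) = Rational(1, 3))
Add(Function('q')(Function('G')(Function('y')(-5, 0), Mul(Add(-4, -3), Pow(Add(-1, -5), -1)))), Mul(-1, -28606)) = Add(Rational(1, 3), Mul(-1, -28606)) = Add(Rational(1, 3), 28606) = Rational(85819, 3)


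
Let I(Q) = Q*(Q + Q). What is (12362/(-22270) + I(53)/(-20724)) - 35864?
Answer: -4138114847417/115380870 ≈ -35865.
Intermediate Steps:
I(Q) = 2*Q² (I(Q) = Q*(2*Q) = 2*Q²)
(12362/(-22270) + I(53)/(-20724)) - 35864 = (12362/(-22270) + (2*53²)/(-20724)) - 35864 = (12362*(-1/22270) + (2*2809)*(-1/20724)) - 35864 = (-6181/11135 + 5618*(-1/20724)) - 35864 = (-6181/11135 - 2809/10362) - 35864 = -95325737/115380870 - 35864 = -4138114847417/115380870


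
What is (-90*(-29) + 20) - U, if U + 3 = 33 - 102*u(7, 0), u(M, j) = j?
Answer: 2600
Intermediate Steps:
U = 30 (U = -3 + (33 - 102*0) = -3 + (33 + 0) = -3 + 33 = 30)
(-90*(-29) + 20) - U = (-90*(-29) + 20) - 1*30 = (2610 + 20) - 30 = 2630 - 30 = 2600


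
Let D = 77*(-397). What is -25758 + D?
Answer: -56327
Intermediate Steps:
D = -30569
-25758 + D = -25758 - 30569 = -56327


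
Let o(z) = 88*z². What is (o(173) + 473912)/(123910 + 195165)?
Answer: 3107664/319075 ≈ 9.7396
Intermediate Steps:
(o(173) + 473912)/(123910 + 195165) = (88*173² + 473912)/(123910 + 195165) = (88*29929 + 473912)/319075 = (2633752 + 473912)*(1/319075) = 3107664*(1/319075) = 3107664/319075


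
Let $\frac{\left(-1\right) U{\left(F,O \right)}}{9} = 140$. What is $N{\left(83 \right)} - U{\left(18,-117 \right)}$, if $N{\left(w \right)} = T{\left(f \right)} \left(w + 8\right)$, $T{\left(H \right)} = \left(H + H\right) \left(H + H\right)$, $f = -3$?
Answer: $4536$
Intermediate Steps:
$U{\left(F,O \right)} = -1260$ ($U{\left(F,O \right)} = \left(-9\right) 140 = -1260$)
$T{\left(H \right)} = 4 H^{2}$ ($T{\left(H \right)} = 2 H 2 H = 4 H^{2}$)
$N{\left(w \right)} = 288 + 36 w$ ($N{\left(w \right)} = 4 \left(-3\right)^{2} \left(w + 8\right) = 4 \cdot 9 \left(8 + w\right) = 36 \left(8 + w\right) = 288 + 36 w$)
$N{\left(83 \right)} - U{\left(18,-117 \right)} = \left(288 + 36 \cdot 83\right) - -1260 = \left(288 + 2988\right) + 1260 = 3276 + 1260 = 4536$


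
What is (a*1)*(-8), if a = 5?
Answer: -40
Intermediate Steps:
(a*1)*(-8) = (5*1)*(-8) = 5*(-8) = -40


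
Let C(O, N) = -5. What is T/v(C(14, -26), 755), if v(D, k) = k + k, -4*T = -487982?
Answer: 243991/3020 ≈ 80.792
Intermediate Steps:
T = 243991/2 (T = -1/4*(-487982) = 243991/2 ≈ 1.2200e+5)
v(D, k) = 2*k
T/v(C(14, -26), 755) = 243991/(2*((2*755))) = (243991/2)/1510 = (243991/2)*(1/1510) = 243991/3020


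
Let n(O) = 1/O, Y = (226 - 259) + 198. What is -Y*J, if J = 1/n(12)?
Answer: -1980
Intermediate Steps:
Y = 165 (Y = -33 + 198 = 165)
J = 12 (J = 1/(1/12) = 12)
-Y*J = -165*12 = -1*1980 = -1980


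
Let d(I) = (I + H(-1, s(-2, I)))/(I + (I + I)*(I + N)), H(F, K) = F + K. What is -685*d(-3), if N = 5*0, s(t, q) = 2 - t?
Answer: 0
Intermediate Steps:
N = 0
d(I) = (3 + I)/(I + 2*I**2) (d(I) = (I + (-1 + (2 - 1*(-2))))/(I + (I + I)*(I + 0)) = (I + (-1 + (2 + 2)))/(I + (2*I)*I) = (I + (-1 + 4))/(I + 2*I**2) = (I + 3)/(I + 2*I**2) = (3 + I)/(I + 2*I**2))
-685*d(-3) = -685*(3 - 3)/((-3)*(1 + 2*(-3))) = -(-685)*0/(3*(1 - 6)) = -(-685)*0/(3*(-5)) = -(-685)*(-1)*0/(3*5) = -685*0 = 0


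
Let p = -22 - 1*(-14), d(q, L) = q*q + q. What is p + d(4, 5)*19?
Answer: 372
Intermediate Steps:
d(q, L) = q + q² (d(q, L) = q² + q = q + q²)
p = -8 (p = -22 + 14 = -8)
p + d(4, 5)*19 = -8 + (4*(1 + 4))*19 = -8 + (4*5)*19 = -8 + 20*19 = -8 + 380 = 372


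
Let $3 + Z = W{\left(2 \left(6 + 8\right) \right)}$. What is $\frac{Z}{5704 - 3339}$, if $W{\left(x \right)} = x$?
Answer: $\frac{5}{473} \approx 0.010571$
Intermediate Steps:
$Z = 25$ ($Z = -3 + 2 \left(6 + 8\right) = -3 + 2 \cdot 14 = -3 + 28 = 25$)
$\frac{Z}{5704 - 3339} = \frac{25}{5704 - 3339} = \frac{25}{2365} = 25 \cdot \frac{1}{2365} = \frac{5}{473}$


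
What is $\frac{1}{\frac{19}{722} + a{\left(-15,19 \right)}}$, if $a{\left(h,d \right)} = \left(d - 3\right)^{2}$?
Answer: $\frac{38}{9729} \approx 0.0039058$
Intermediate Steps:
$a{\left(h,d \right)} = \left(-3 + d\right)^{2}$
$\frac{1}{\frac{19}{722} + a{\left(-15,19 \right)}} = \frac{1}{\frac{19}{722} + \left(-3 + 19\right)^{2}} = \frac{1}{19 \cdot \frac{1}{722} + 16^{2}} = \frac{1}{\frac{1}{38} + 256} = \frac{1}{\frac{9729}{38}} = \frac{38}{9729}$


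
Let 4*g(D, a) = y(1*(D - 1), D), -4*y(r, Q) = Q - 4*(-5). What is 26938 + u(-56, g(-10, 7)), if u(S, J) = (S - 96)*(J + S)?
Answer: 35545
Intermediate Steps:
y(r, Q) = -5 - Q/4 (y(r, Q) = -(Q - 4*(-5))/4 = -(Q + 20)/4 = -(20 + Q)/4 = -5 - Q/4)
g(D, a) = -5/4 - D/16 (g(D, a) = (-5 - D/4)/4 = -5/4 - D/16)
u(S, J) = (-96 + S)*(J + S)
26938 + u(-56, g(-10, 7)) = 26938 + ((-56)² - 96*(-5/4 - 1/16*(-10)) - 96*(-56) + (-5/4 - 1/16*(-10))*(-56)) = 26938 + (3136 - 96*(-5/4 + 5/8) + 5376 + (-5/4 + 5/8)*(-56)) = 26938 + (3136 - 96*(-5/8) + 5376 - 5/8*(-56)) = 26938 + (3136 + 60 + 5376 + 35) = 26938 + 8607 = 35545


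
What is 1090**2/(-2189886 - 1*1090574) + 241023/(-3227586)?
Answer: -77089353953/176466112826 ≈ -0.43685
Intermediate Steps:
1090**2/(-2189886 - 1*1090574) + 241023/(-3227586) = 1188100/(-2189886 - 1090574) + 241023*(-1/3227586) = 1188100/(-3280460) - 80341/1075862 = 1188100*(-1/3280460) - 80341/1075862 = -59405/164023 - 80341/1075862 = -77089353953/176466112826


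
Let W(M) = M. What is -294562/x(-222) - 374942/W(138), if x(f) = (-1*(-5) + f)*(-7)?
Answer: -9841717/3381 ≈ -2910.9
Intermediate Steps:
x(f) = -35 - 7*f (x(f) = (5 + f)*(-7) = -35 - 7*f)
-294562/x(-222) - 374942/W(138) = -294562/(-35 - 7*(-222)) - 374942/138 = -294562/(-35 + 1554) - 374942*1/138 = -294562/1519 - 187471/69 = -294562*1/1519 - 187471/69 = -9502/49 - 187471/69 = -9841717/3381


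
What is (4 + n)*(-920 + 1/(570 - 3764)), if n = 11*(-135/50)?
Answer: 755189617/31940 ≈ 23644.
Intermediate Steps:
n = -297/10 (n = 11*(-135*1/50) = 11*(-27/10) = -297/10 ≈ -29.700)
(4 + n)*(-920 + 1/(570 - 3764)) = (4 - 297/10)*(-920 + 1/(570 - 3764)) = -257*(-920 + 1/(-3194))/10 = -257*(-920 - 1/3194)/10 = -257/10*(-2938481/3194) = 755189617/31940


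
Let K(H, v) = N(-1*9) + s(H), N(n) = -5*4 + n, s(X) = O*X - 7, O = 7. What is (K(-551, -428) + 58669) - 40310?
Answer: 14466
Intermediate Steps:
s(X) = -7 + 7*X (s(X) = 7*X - 7 = -7 + 7*X)
N(n) = -20 + n
K(H, v) = -36 + 7*H (K(H, v) = (-20 - 1*9) + (-7 + 7*H) = (-20 - 9) + (-7 + 7*H) = -29 + (-7 + 7*H) = -36 + 7*H)
(K(-551, -428) + 58669) - 40310 = ((-36 + 7*(-551)) + 58669) - 40310 = ((-36 - 3857) + 58669) - 40310 = (-3893 + 58669) - 40310 = 54776 - 40310 = 14466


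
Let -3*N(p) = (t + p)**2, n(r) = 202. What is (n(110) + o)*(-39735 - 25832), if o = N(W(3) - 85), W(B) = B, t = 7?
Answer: 109693591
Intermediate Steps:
N(p) = -(7 + p)**2/3
o = -1875 (o = -(7 + (3 - 85))**2/3 = -(7 - 82)**2/3 = -1/3*(-75)**2 = -1/3*5625 = -1875)
(n(110) + o)*(-39735 - 25832) = (202 - 1875)*(-39735 - 25832) = -1673*(-65567) = 109693591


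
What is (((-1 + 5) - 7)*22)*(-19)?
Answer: 1254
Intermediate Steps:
(((-1 + 5) - 7)*22)*(-19) = ((4 - 7)*22)*(-19) = -3*22*(-19) = -66*(-19) = 1254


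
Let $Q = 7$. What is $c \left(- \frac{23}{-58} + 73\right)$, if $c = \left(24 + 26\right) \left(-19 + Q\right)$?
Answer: $- \frac{1277100}{29} \approx -44038.0$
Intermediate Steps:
$c = -600$ ($c = \left(24 + 26\right) \left(-19 + 7\right) = 50 \left(-12\right) = -600$)
$c \left(- \frac{23}{-58} + 73\right) = - 600 \left(- \frac{23}{-58} + 73\right) = - 600 \left(\left(-23\right) \left(- \frac{1}{58}\right) + 73\right) = - 600 \left(\frac{23}{58} + 73\right) = \left(-600\right) \frac{4257}{58} = - \frac{1277100}{29}$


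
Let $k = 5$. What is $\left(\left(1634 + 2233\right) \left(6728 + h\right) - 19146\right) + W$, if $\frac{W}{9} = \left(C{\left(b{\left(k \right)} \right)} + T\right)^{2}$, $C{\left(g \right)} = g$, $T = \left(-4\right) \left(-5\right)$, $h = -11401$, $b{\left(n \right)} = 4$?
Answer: $-18084453$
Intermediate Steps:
$T = 20$
$W = 5184$ ($W = 9 \left(4 + 20\right)^{2} = 9 \cdot 24^{2} = 9 \cdot 576 = 5184$)
$\left(\left(1634 + 2233\right) \left(6728 + h\right) - 19146\right) + W = \left(\left(1634 + 2233\right) \left(6728 - 11401\right) - 19146\right) + 5184 = \left(3867 \left(-4673\right) - 19146\right) + 5184 = \left(-18070491 - 19146\right) + 5184 = -18089637 + 5184 = -18084453$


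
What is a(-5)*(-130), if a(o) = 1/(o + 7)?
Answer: -65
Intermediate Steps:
a(o) = 1/(7 + o)
a(-5)*(-130) = -130/(7 - 5) = -130/2 = (1/2)*(-130) = -65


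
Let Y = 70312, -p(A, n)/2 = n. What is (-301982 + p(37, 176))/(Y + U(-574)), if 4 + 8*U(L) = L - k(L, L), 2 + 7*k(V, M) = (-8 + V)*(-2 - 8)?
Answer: -2116338/490951 ≈ -4.3107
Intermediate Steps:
p(A, n) = -2*n
k(V, M) = 78/7 - 10*V/7 (k(V, M) = -2/7 + ((-8 + V)*(-2 - 8))/7 = -2/7 + ((-8 + V)*(-10))/7 = -2/7 + (80 - 10*V)/7 = -2/7 + (80/7 - 10*V/7) = 78/7 - 10*V/7)
U(L) = -53/28 + 17*L/56 (U(L) = -½ + (L - (78/7 - 10*L/7))/8 = -½ + (L + (-78/7 + 10*L/7))/8 = -½ + (-78/7 + 17*L/7)/8 = -½ + (-39/28 + 17*L/56) = -53/28 + 17*L/56)
(-301982 + p(37, 176))/(Y + U(-574)) = (-301982 - 2*176)/(70312 + (-53/28 + (17/56)*(-574))) = (-301982 - 352)/(70312 + (-53/28 - 697/4)) = -302334/(70312 - 1233/7) = -302334/490951/7 = -302334*7/490951 = -2116338/490951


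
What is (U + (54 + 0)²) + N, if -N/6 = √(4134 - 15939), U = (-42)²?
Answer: 4680 - 6*I*√11805 ≈ 4680.0 - 651.91*I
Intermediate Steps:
U = 1764
N = -6*I*√11805 (N = -6*√(4134 - 15939) = -6*I*√11805 ≈ -651.91*I)
(U + (54 + 0)²) + N = (1764 + (54 + 0)²) - 6*I*√11805 = (1764 + 54²) - 6*I*√11805 = (1764 + 2916) - 6*I*√11805 = 4680 - 6*I*√11805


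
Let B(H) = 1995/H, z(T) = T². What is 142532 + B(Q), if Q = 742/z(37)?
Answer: 15498557/106 ≈ 1.4621e+5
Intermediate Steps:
Q = 742/1369 (Q = 742/(37²) = 742/1369 ≈ 0.54200)
142532 + B(Q) = 142532 + 1995/(742/1369) = 142532 + 1995*(1369/742) = 142532 + 390165/106 = 15498557/106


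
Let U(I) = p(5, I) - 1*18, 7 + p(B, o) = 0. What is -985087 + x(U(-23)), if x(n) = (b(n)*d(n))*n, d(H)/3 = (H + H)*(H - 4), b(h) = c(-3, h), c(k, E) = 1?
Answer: -1093837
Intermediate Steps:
p(B, o) = -7 (p(B, o) = -7 + 0 = -7)
b(h) = 1
U(I) = -25 (U(I) = -7 - 1*18 = -7 - 18 = -25)
d(H) = 6*H*(-4 + H) (d(H) = 3*((H + H)*(H - 4)) = 3*((2*H)*(-4 + H)) = 3*(2*H*(-4 + H)) = 6*H*(-4 + H))
x(n) = 6*n**2*(-4 + n) (x(n) = (1*(6*n*(-4 + n)))*n = (6*n*(-4 + n))*n = 6*n**2*(-4 + n))
-985087 + x(U(-23)) = -985087 + 6*(-25)**2*(-4 - 25) = -985087 + 6*625*(-29) = -985087 - 108750 = -1093837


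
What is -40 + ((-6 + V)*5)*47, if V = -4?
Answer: -2390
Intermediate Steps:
-40 + ((-6 + V)*5)*47 = -40 + ((-6 - 4)*5)*47 = -40 - 10*5*47 = -40 - 50*47 = -40 - 2350 = -2390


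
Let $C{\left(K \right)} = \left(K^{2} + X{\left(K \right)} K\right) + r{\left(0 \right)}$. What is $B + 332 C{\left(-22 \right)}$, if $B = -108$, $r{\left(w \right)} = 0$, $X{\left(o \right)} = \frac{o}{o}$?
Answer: $153276$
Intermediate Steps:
$X{\left(o \right)} = 1$
$C{\left(K \right)} = K + K^{2}$ ($C{\left(K \right)} = \left(K^{2} + 1 K\right) + 0 = \left(K^{2} + K\right) + 0 = \left(K + K^{2}\right) + 0 = K + K^{2}$)
$B + 332 C{\left(-22 \right)} = -108 + 332 \left(- 22 \left(1 - 22\right)\right) = -108 + 332 \left(\left(-22\right) \left(-21\right)\right) = -108 + 332 \cdot 462 = -108 + 153384 = 153276$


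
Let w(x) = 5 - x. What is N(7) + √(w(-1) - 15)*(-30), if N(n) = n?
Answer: 7 - 90*I ≈ 7.0 - 90.0*I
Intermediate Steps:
N(7) + √(w(-1) - 15)*(-30) = 7 + √((5 - 1*(-1)) - 15)*(-30) = 7 + √((5 + 1) - 15)*(-30) = 7 + √(6 - 15)*(-30) = 7 + √(-9)*(-30) = 7 + (3*I)*(-30) = 7 - 90*I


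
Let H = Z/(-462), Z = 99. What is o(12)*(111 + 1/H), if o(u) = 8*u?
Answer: 10208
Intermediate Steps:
H = -3/14 (H = 99/(-462) = 99*(-1/462) = -3/14 ≈ -0.21429)
o(12)*(111 + 1/H) = (8*12)*(111 + 1/(-3/14)) = 96*(111 - 14/3) = 96*(319/3) = 10208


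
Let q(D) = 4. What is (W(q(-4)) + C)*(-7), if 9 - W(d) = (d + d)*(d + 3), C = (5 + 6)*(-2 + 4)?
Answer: 175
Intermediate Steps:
C = 22 (C = 11*2 = 22)
W(d) = 9 - 2*d*(3 + d) (W(d) = 9 - (d + d)*(d + 3) = 9 - 2*d*(3 + d))
(W(q(-4)) + C)*(-7) = ((9 - 6*4 - 2*4**2) + 22)*(-7) = ((9 - 24 - 2*16) + 22)*(-7) = ((9 - 24 - 32) + 22)*(-7) = (-47 + 22)*(-7) = -25*(-7) = 175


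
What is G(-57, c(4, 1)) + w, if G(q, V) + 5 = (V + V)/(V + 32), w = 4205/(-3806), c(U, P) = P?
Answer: -69013/11418 ≈ -6.0442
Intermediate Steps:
w = -4205/3806 (w = 4205*(-1/3806) = -4205/3806 ≈ -1.1048)
G(q, V) = -5 + 2*V/(32 + V) (G(q, V) = -5 + (V + V)/(V + 32) = -5 + (2*V)/(32 + V) = -5 + 2*V/(32 + V))
G(-57, c(4, 1)) + w = (-160 - 3*1)/(32 + 1) - 4205/3806 = (-160 - 3)/33 - 4205/3806 = (1/33)*(-163) - 4205/3806 = -163/33 - 4205/3806 = -69013/11418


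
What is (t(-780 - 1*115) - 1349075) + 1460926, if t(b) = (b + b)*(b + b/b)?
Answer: 1712111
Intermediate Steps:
t(b) = 2*b*(1 + b) (t(b) = (2*b)*(b + 1) = (2*b)*(1 + b) = 2*b*(1 + b))
(t(-780 - 1*115) - 1349075) + 1460926 = (2*(-780 - 1*115)*(1 + (-780 - 1*115)) - 1349075) + 1460926 = (2*(-780 - 115)*(1 + (-780 - 115)) - 1349075) + 1460926 = (2*(-895)*(1 - 895) - 1349075) + 1460926 = (2*(-895)*(-894) - 1349075) + 1460926 = (1600260 - 1349075) + 1460926 = 251185 + 1460926 = 1712111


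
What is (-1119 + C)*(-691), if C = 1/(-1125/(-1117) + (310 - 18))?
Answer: 253068574334/327289 ≈ 7.7323e+5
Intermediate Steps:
C = 1117/327289 (C = 1/(-1125*(-1/1117) + 292) = 1/(1125/1117 + 292) = 1/(327289/1117) = 1117/327289 ≈ 0.0034129)
(-1119 + C)*(-691) = (-1119 + 1117/327289)*(-691) = -366235274/327289*(-691) = 253068574334/327289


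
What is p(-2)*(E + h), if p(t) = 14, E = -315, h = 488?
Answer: 2422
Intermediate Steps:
p(-2)*(E + h) = 14*(-315 + 488) = 14*173 = 2422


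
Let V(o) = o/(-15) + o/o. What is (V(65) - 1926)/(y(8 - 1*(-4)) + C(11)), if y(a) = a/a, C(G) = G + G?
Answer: -5788/69 ≈ -83.884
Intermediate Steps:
C(G) = 2*G
y(a) = 1
V(o) = 1 - o/15 (V(o) = o*(-1/15) + 1 = -o/15 + 1 = 1 - o/15)
(V(65) - 1926)/(y(8 - 1*(-4)) + C(11)) = ((1 - 1/15*65) - 1926)/(1 + 2*11) = ((1 - 13/3) - 1926)/(1 + 22) = (-10/3 - 1926)/23 = -5788/3*1/23 = -5788/69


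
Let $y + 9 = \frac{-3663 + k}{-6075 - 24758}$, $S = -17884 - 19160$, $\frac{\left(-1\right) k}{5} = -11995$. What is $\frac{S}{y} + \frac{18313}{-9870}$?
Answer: $\frac{1609597197289}{470670690} \approx 3419.8$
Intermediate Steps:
$k = 59975$ ($k = \left(-5\right) \left(-11995\right) = 59975$)
$S = -37044$
$y = - \frac{333809}{30833}$ ($y = -9 + \frac{-3663 + 59975}{-6075 - 24758} = -9 + \frac{56312}{-30833} = -9 + 56312 \left(- \frac{1}{30833}\right) = -9 - \frac{56312}{30833} = - \frac{333809}{30833} \approx -10.826$)
$\frac{S}{y} + \frac{18313}{-9870} = - \frac{37044}{- \frac{333809}{30833}} + \frac{18313}{-9870} = \left(-37044\right) \left(- \frac{30833}{333809}\right) + 18313 \left(- \frac{1}{9870}\right) = \frac{163168236}{47687} - \frac{18313}{9870} = \frac{1609597197289}{470670690}$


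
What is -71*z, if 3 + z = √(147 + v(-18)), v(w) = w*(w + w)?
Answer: 213 - 71*√795 ≈ -1788.9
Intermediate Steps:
v(w) = 2*w² (v(w) = w*(2*w) = 2*w²)
z = -3 + √795 (z = -3 + √(147 + 2*(-18)²) = -3 + √(147 + 2*324) = -3 + √(147 + 648) = -3 + √795 ≈ 25.196)
-71*z = -71*(-3 + √795) = 213 - 71*√795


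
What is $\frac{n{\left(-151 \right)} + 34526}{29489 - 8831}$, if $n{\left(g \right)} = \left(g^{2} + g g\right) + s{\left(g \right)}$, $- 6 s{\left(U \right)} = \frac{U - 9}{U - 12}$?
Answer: $\frac{19591256}{5050881} \approx 3.8788$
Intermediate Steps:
$s{\left(U \right)} = - \frac{-9 + U}{6 \left(-12 + U\right)}$ ($s{\left(U \right)} = - \frac{\left(U - 9\right) \frac{1}{U - 12}}{6} = - \frac{\left(-9 + U\right) \frac{1}{-12 + U}}{6} = - \frac{\frac{1}{-12 + U} \left(-9 + U\right)}{6} = - \frac{-9 + U}{6 \left(-12 + U\right)}$)
$n{\left(g \right)} = 2 g^{2} + \frac{9 - g}{6 \left(-12 + g\right)}$ ($n{\left(g \right)} = \left(g^{2} + g g\right) + \frac{9 - g}{6 \left(-12 + g\right)} = \left(g^{2} + g^{2}\right) + \frac{9 - g}{6 \left(-12 + g\right)} = 2 g^{2} + \frac{9 - g}{6 \left(-12 + g\right)}$)
$\frac{n{\left(-151 \right)} + 34526}{29489 - 8831} = \frac{\frac{9 - -151 + 12 \left(-151\right)^{2} \left(-12 - 151\right)}{6 \left(-12 - 151\right)} + 34526}{29489 - 8831} = \frac{\frac{9 + 151 + 12 \cdot 22801 \left(-163\right)}{6 \left(-163\right)} + 34526}{20658} = \left(\frac{1}{6} \left(- \frac{1}{163}\right) \left(9 + 151 - 44598756\right) + 34526\right) \frac{1}{20658} = \left(\frac{1}{6} \left(- \frac{1}{163}\right) \left(-44598596\right) + 34526\right) \frac{1}{20658} = \left(\frac{22299298}{489} + 34526\right) \frac{1}{20658} = \frac{39182512}{489} \cdot \frac{1}{20658} = \frac{19591256}{5050881}$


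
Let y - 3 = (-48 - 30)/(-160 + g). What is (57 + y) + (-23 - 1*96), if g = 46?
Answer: -1108/19 ≈ -58.316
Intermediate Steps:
y = 70/19 (y = 3 + (-48 - 30)/(-160 + 46) = 3 - 78/(-114) = 3 - 78*(-1/114) = 3 + 13/19 = 70/19 ≈ 3.6842)
(57 + y) + (-23 - 1*96) = (57 + 70/19) + (-23 - 1*96) = 1153/19 + (-23 - 96) = 1153/19 - 119 = -1108/19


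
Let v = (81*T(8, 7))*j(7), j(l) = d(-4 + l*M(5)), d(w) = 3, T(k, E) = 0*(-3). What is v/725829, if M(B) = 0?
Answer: 0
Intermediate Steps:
T(k, E) = 0
j(l) = 3
v = 0 (v = (81*0)*3 = 0*3 = 0)
v/725829 = 0/725829 = 0*(1/725829) = 0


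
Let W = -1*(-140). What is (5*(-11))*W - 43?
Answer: -7743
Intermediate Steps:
W = 140
(5*(-11))*W - 43 = (5*(-11))*140 - 43 = -55*140 - 43 = -7700 - 43 = -7743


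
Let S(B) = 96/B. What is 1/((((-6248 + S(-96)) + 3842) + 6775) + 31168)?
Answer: 1/35536 ≈ 2.8140e-5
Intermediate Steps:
1/((((-6248 + S(-96)) + 3842) + 6775) + 31168) = 1/((((-6248 + 96/(-96)) + 3842) + 6775) + 31168) = 1/((((-6248 + 96*(-1/96)) + 3842) + 6775) + 31168) = 1/((((-6248 - 1) + 3842) + 6775) + 31168) = 1/(((-6249 + 3842) + 6775) + 31168) = 1/((-2407 + 6775) + 31168) = 1/(4368 + 31168) = 1/35536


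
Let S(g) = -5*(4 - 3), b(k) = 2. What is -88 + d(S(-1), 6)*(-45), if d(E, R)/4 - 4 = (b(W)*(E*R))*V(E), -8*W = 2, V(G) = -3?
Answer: -33208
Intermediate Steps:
W = -¼ (W = -⅛*2 = -¼ ≈ -0.25000)
S(g) = -5 (S(g) = -5*1 = -5)
d(E, R) = 16 - 24*E*R (d(E, R) = 16 + 4*((2*(E*R))*(-3)) = 16 + 4*((2*E*R)*(-3)) = 16 + 4*(-6*E*R) = 16 - 24*E*R)
-88 + d(S(-1), 6)*(-45) = -88 + (16 - 24*(-5)*6)*(-45) = -88 + (16 + 720)*(-45) = -88 + 736*(-45) = -88 - 33120 = -33208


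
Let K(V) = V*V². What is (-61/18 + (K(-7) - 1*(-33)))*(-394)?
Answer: 1111277/9 ≈ 1.2348e+5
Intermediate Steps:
K(V) = V³
(-61/18 + (K(-7) - 1*(-33)))*(-394) = (-61/18 + ((-7)³ - 1*(-33)))*(-394) = (-61*1/18 + (-343 + 33))*(-394) = (-61/18 - 310)*(-394) = -5641/18*(-394) = 1111277/9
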